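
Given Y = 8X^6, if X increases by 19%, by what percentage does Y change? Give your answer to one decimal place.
184.0%

For Y = 8X^6:
If X → X(1 + 0.19)
Then Y → Y · (1 + 0.19)^6
     ≈ Y · 2.8398

Percentage change = ((1 + 0.19)^6 − 1) × 100% ≈ 184.0%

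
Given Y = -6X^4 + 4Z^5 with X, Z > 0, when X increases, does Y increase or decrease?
Y decreases

Taking the partial derivative:
∂Y/∂X = -24X^3

∂Y/∂X = -24X^3 < 0 (assuming positive values)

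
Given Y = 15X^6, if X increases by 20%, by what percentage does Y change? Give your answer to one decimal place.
198.6%

For Y = 15X^6:
If X → X(1 + 0.2)
Then Y → Y · (1 + 0.2)^6
     ≈ Y · 2.9860

Percentage change = ((1 + 0.2)^6 − 1) × 100% ≈ 198.6%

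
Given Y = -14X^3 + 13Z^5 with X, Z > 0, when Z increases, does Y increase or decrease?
Y increases

Taking the partial derivative:
∂Y/∂Z = 65Z^4

∂Y/∂Z = 65Z^4 > 0 (assuming positive values)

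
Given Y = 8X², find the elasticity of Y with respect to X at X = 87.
Elasticity = 2

Elasticity = (dY/dX) · (X/Y)

dY/dX = 16·X
At X = 87: dY/dX = 1392, Y = 60552

Elasticity = 1392 · (87 / 60552) = 2

Interpretation: for a small percentage change in X, the percentage change in Y is approximately 2.00 times as large.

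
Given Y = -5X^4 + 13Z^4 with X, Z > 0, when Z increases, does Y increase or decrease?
Y increases

Taking the partial derivative:
∂Y/∂Z = 52Z^3

∂Y/∂Z = 52Z^3 > 0 (assuming positive values)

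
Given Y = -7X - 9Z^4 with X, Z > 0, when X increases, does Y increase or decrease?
Y decreases

Taking the partial derivative:
∂Y/∂X = -7

∂Y/∂X = -7 < 0 (assuming positive values)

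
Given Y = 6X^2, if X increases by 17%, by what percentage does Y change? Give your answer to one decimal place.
36.9%

For Y = 6X^2:
If X → X(1 + 0.17)
Then Y → Y · (1 + 0.17)^2
     = Y · 1.3689

Percentage change = ((1 + 0.17)^2 − 1) × 100% ≈ 36.9%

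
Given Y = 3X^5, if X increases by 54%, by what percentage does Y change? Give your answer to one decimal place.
766.2%

For Y = 3X^5:
If X → X(1 + 0.54)
Then Y → Y · (1 + 0.54)^5
     ≈ Y · 8.6617

Percentage change = ((1 + 0.54)^5 − 1) × 100% ≈ 766.2%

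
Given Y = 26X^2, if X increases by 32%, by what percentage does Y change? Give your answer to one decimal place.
74.2%

For Y = 26X^2:
If X → X(1 + 0.32)
Then Y → Y · (1 + 0.32)^2
     = Y · 1.7424

Percentage change = ((1 + 0.32)^2 − 1) × 100% ≈ 74.2%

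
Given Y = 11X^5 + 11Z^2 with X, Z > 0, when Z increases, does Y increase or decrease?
Y increases

Taking the partial derivative:
∂Y/∂Z = 22Z

∂Y/∂Z = 22Z > 0 (assuming positive values)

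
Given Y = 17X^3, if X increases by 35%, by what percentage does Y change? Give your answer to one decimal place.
146.0%

For Y = 17X^3:
If X → X(1 + 0.35)
Then Y → Y · (1 + 0.35)^3
     ≈ Y · 2.4604

Percentage change = ((1 + 0.35)^3 − 1) × 100% ≈ 146.0%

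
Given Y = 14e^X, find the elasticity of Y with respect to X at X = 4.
Elasticity = 4

Elasticity = (dY/dX) · (X/Y)

dY/dX = 14·e^X
At X = 4: dY/dX = 14·e^4, Y = 14·e^4

Elasticity = (14·e^4) · (4 / (14·e^4)) = 4

Interpretation: for a small percentage change in X, the percentage change in Y is approximately 4.00 times as large.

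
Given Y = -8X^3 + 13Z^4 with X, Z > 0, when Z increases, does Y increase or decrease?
Y increases

Taking the partial derivative:
∂Y/∂Z = 52Z^3

∂Y/∂Z = 52Z^3 > 0 (assuming positive values)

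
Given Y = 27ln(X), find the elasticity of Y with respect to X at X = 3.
Elasticity = 1/ln(3) ≈ 0.9102

Elasticity = (dY/dX) · (X/Y)

dY/dX = 27/X
At X = 3: dY/dX = 9, Y = 27·ln(3)

Elasticity = 9 · (3 / (27·ln(3))) = 1/ln(3) ≈ 0.9102

Interpretation: for a small percentage change in X, the percentage change in Y is approximately 0.91 times as large.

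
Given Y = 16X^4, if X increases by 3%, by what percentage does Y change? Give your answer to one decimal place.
12.6%

For Y = 16X^4:
If X → X(1 + 0.03)
Then Y → Y · (1 + 0.03)^4
     ≈ Y · 1.1255

Percentage change = ((1 + 0.03)^4 − 1) × 100% ≈ 12.6%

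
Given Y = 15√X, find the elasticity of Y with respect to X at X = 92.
Elasticity = 1/2

Elasticity = (dY/dX) · (X/Y)

dY/dX = 15/(2·√X)
At X = 92: dY/dX = 15·√23/92, Y = 30·√23

Elasticity = (15·√23/92) · (92 / (30·√23)) = 1/2

Interpretation: for a small percentage change in X, the percentage change in Y is approximately 0.50 times as large.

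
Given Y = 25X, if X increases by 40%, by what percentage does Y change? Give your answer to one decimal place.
40.0%

For Y = 25X:
If X → X(1 + 0.4)
Then Y → Y · (1 + 0.4)^1
     = Y · 1.4000

Percentage change = ((1 + 0.4)^1 − 1) × 100% = 40.0%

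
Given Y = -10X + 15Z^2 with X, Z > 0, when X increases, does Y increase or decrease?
Y decreases

Taking the partial derivative:
∂Y/∂X = -10

∂Y/∂X = -10 < 0 (assuming positive values)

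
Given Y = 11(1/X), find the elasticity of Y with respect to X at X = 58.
Elasticity = -1

Elasticity = (dY/dX) · (X/Y)

dY/dX = -11/X²
At X = 58: dY/dX = -11/3364, Y = 11/58

Elasticity = (-11/3364) · (58 / (11/58)) = -1

Interpretation: for a small percentage change in X, the percentage change in Y is approximately -1.00 times as large.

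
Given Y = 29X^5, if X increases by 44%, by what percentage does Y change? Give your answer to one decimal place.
519.2%

For Y = 29X^5:
If X → X(1 + 0.44)
Then Y → Y · (1 + 0.44)^5
     ≈ Y · 6.1917

Percentage change = ((1 + 0.44)^5 − 1) × 100% ≈ 519.2%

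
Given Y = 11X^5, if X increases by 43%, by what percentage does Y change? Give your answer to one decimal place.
498.0%

For Y = 11X^5:
If X → X(1 + 0.43)
Then Y → Y · (1 + 0.43)^5
     ≈ Y · 5.9797

Percentage change = ((1 + 0.43)^5 − 1) × 100% ≈ 498.0%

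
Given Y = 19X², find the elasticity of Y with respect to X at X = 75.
Elasticity = 2

Elasticity = (dY/dX) · (X/Y)

dY/dX = 38·X
At X = 75: dY/dX = 2850, Y = 106875

Elasticity = 2850 · (75 / 106875) = 2

Interpretation: for a small percentage change in X, the percentage change in Y is approximately 2.00 times as large.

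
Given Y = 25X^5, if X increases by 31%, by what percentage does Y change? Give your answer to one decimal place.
285.8%

For Y = 25X^5:
If X → X(1 + 0.31)
Then Y → Y · (1 + 0.31)^5
     ≈ Y · 3.8579

Percentage change = ((1 + 0.31)^5 − 1) × 100% ≈ 285.8%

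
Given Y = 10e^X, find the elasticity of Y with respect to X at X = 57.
Elasticity = 57

Elasticity = (dY/dX) · (X/Y)

dY/dX = 10·e^X
At X = 57: dY/dX = 10·e^57, Y = 10·e^57

Elasticity = (10·e^57) · (57 / (10·e^57)) = 57

Interpretation: for a small percentage change in X, the percentage change in Y is approximately 57.00 times as large.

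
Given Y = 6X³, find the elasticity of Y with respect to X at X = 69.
Elasticity = 3

Elasticity = (dY/dX) · (X/Y)

dY/dX = 18·X²
At X = 69: dY/dX = 85698, Y = 1971054

Elasticity = 85698 · (69 / 1971054) = 3

Interpretation: for a small percentage change in X, the percentage change in Y is approximately 3.00 times as large.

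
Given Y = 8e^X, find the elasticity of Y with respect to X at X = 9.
Elasticity = 9

Elasticity = (dY/dX) · (X/Y)

dY/dX = 8·e^X
At X = 9: dY/dX = 8·e^9, Y = 8·e^9

Elasticity = (8·e^9) · (9 / (8·e^9)) = 9

Interpretation: for a small percentage change in X, the percentage change in Y is approximately 9.00 times as large.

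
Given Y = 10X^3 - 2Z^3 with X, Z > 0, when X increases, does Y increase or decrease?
Y increases

Taking the partial derivative:
∂Y/∂X = 30X^2

∂Y/∂X = 30X^2 > 0 (assuming positive values)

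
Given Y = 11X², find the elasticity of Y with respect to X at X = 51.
Elasticity = 2

Elasticity = (dY/dX) · (X/Y)

dY/dX = 22·X
At X = 51: dY/dX = 1122, Y = 28611

Elasticity = 1122 · (51 / 28611) = 2

Interpretation: for a small percentage change in X, the percentage change in Y is approximately 2.00 times as large.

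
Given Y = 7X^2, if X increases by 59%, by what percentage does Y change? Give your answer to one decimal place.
152.8%

For Y = 7X^2:
If X → X(1 + 0.59)
Then Y → Y · (1 + 0.59)^2
     = Y · 2.5281

Percentage change = ((1 + 0.59)^2 − 1) × 100% ≈ 152.8%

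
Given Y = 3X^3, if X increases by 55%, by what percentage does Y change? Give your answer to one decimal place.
272.4%

For Y = 3X^3:
If X → X(1 + 0.55)
Then Y → Y · (1 + 0.55)^3
     ≈ Y · 3.7239

Percentage change = ((1 + 0.55)^3 − 1) × 100% ≈ 272.4%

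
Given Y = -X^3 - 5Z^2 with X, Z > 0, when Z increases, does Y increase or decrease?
Y decreases

Taking the partial derivative:
∂Y/∂Z = -10Z

∂Y/∂Z = -10Z < 0 (assuming positive values)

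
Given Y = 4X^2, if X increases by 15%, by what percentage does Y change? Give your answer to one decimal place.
32.3%

For Y = 4X^2:
If X → X(1 + 0.15)
Then Y → Y · (1 + 0.15)^2
     = Y · 1.3225

Percentage change = ((1 + 0.15)^2 − 1) × 100% ≈ 32.3%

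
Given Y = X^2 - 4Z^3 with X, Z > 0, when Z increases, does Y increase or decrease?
Y decreases

Taking the partial derivative:
∂Y/∂Z = -12Z^2

∂Y/∂Z = -12Z^2 < 0 (assuming positive values)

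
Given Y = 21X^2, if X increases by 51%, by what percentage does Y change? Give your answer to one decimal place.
128.0%

For Y = 21X^2:
If X → X(1 + 0.51)
Then Y → Y · (1 + 0.51)^2
     = Y · 2.2801

Percentage change = ((1 + 0.51)^2 − 1) × 100% ≈ 128.0%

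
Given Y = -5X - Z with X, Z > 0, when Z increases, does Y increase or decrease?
Y decreases

Taking the partial derivative:
∂Y/∂Z = -1

∂Y/∂Z = -1 < 0 (assuming positive values)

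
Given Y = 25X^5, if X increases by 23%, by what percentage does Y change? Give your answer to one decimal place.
181.5%

For Y = 25X^5:
If X → X(1 + 0.23)
Then Y → Y · (1 + 0.23)^5
     ≈ Y · 2.8153

Percentage change = ((1 + 0.23)^5 − 1) × 100% ≈ 181.5%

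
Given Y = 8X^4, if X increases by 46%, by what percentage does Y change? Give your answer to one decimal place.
354.4%

For Y = 8X^4:
If X → X(1 + 0.46)
Then Y → Y · (1 + 0.46)^4
     ≈ Y · 4.5437

Percentage change = ((1 + 0.46)^4 − 1) × 100% ≈ 354.4%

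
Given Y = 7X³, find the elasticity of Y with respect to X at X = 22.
Elasticity = 3

Elasticity = (dY/dX) · (X/Y)

dY/dX = 21·X²
At X = 22: dY/dX = 10164, Y = 74536

Elasticity = 10164 · (22 / 74536) = 3

Interpretation: for a small percentage change in X, the percentage change in Y is approximately 3.00 times as large.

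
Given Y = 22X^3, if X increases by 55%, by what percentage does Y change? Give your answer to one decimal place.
272.4%

For Y = 22X^3:
If X → X(1 + 0.55)
Then Y → Y · (1 + 0.55)^3
     ≈ Y · 3.7239

Percentage change = ((1 + 0.55)^3 − 1) × 100% ≈ 272.4%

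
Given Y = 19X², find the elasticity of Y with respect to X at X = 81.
Elasticity = 2

Elasticity = (dY/dX) · (X/Y)

dY/dX = 38·X
At X = 81: dY/dX = 3078, Y = 124659

Elasticity = 3078 · (81 / 124659) = 2

Interpretation: for a small percentage change in X, the percentage change in Y is approximately 2.00 times as large.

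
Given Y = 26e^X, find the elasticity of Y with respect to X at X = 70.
Elasticity = 70

Elasticity = (dY/dX) · (X/Y)

dY/dX = 26·e^X
At X = 70: dY/dX = 26·e^70, Y = 26·e^70

Elasticity = (26·e^70) · (70 / (26·e^70)) = 70

Interpretation: for a small percentage change in X, the percentage change in Y is approximately 70.00 times as large.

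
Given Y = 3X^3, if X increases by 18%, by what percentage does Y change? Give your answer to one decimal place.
64.3%

For Y = 3X^3:
If X → X(1 + 0.18)
Then Y → Y · (1 + 0.18)^3
     ≈ Y · 1.6430

Percentage change = ((1 + 0.18)^3 − 1) × 100% ≈ 64.3%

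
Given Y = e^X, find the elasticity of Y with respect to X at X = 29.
Elasticity = 29

Elasticity = (dY/dX) · (X/Y)

dY/dX = e^X
At X = 29: dY/dX = e^29, Y = e^29

Elasticity = (e^29) · (29 / (e^29)) = 29

Interpretation: for a small percentage change in X, the percentage change in Y is approximately 29.00 times as large.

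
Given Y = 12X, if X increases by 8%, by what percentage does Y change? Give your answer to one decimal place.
8.0%

For Y = 12X:
If X → X(1 + 0.08)
Then Y → Y · (1 + 0.08)^1
     = Y · 1.0800

Percentage change = ((1 + 0.08)^1 − 1) × 100% = 8.0%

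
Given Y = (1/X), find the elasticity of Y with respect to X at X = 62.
Elasticity = -1

Elasticity = (dY/dX) · (X/Y)

dY/dX = -1/X²
At X = 62: dY/dX = -1/3844, Y = 1/62

Elasticity = (-1/3844) · (62 / (1/62)) = -1

Interpretation: for a small percentage change in X, the percentage change in Y is approximately -1.00 times as large.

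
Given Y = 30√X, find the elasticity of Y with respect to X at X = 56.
Elasticity = 1/2

Elasticity = (dY/dX) · (X/Y)

dY/dX = 15/√X
At X = 56: dY/dX = 15·√14/28, Y = 60·√14

Elasticity = (15·√14/28) · (56 / (60·√14)) = 1/2

Interpretation: for a small percentage change in X, the percentage change in Y is approximately 0.50 times as large.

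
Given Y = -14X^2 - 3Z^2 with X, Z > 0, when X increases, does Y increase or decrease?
Y decreases

Taking the partial derivative:
∂Y/∂X = -28X

∂Y/∂X = -28X < 0 (assuming positive values)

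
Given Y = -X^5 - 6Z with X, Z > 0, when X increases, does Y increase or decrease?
Y decreases

Taking the partial derivative:
∂Y/∂X = -5X^4

∂Y/∂X = -5X^4 < 0 (assuming positive values)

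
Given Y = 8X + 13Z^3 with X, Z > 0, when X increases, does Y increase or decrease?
Y increases

Taking the partial derivative:
∂Y/∂X = 8

∂Y/∂X = 8 > 0 (assuming positive values)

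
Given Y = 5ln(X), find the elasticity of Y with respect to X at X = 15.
Elasticity = 1/ln(15) ≈ 0.3693

Elasticity = (dY/dX) · (X/Y)

dY/dX = 5/X
At X = 15: dY/dX = 1/3, Y = 5·ln(15)

Elasticity = (1/3) · (15 / (5·ln(15))) = 1/ln(15) ≈ 0.3693

Interpretation: for a small percentage change in X, the percentage change in Y is approximately 0.37 times as large.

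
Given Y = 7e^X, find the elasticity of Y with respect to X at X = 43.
Elasticity = 43

Elasticity = (dY/dX) · (X/Y)

dY/dX = 7·e^X
At X = 43: dY/dX = 7·e^43, Y = 7·e^43

Elasticity = (7·e^43) · (43 / (7·e^43)) = 43

Interpretation: for a small percentage change in X, the percentage change in Y is approximately 43.00 times as large.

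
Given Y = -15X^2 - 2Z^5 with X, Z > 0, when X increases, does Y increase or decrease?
Y decreases

Taking the partial derivative:
∂Y/∂X = -30X

∂Y/∂X = -30X < 0 (assuming positive values)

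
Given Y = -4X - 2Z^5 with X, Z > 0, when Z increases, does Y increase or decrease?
Y decreases

Taking the partial derivative:
∂Y/∂Z = -10Z^4

∂Y/∂Z = -10Z^4 < 0 (assuming positive values)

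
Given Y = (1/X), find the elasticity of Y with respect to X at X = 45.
Elasticity = -1

Elasticity = (dY/dX) · (X/Y)

dY/dX = -1/X²
At X = 45: dY/dX = -1/2025, Y = 1/45

Elasticity = (-1/2025) · (45 / (1/45)) = -1

Interpretation: for a small percentage change in X, the percentage change in Y is approximately -1.00 times as large.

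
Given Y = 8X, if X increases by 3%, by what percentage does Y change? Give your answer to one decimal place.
3.0%

For Y = 8X:
If X → X(1 + 0.03)
Then Y → Y · (1 + 0.03)^1
     = Y · 1.0300

Percentage change = ((1 + 0.03)^1 − 1) × 100% = 3.0%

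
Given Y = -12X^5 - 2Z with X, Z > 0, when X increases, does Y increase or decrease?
Y decreases

Taking the partial derivative:
∂Y/∂X = -60X^4

∂Y/∂X = -60X^4 < 0 (assuming positive values)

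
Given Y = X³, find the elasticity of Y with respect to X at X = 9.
Elasticity = 3

Elasticity = (dY/dX) · (X/Y)

dY/dX = 3·X²
At X = 9: dY/dX = 243, Y = 729

Elasticity = 243 · (9 / 729) = 3

Interpretation: for a small percentage change in X, the percentage change in Y is approximately 3.00 times as large.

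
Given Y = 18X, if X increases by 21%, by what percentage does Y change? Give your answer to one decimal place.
21.0%

For Y = 18X:
If X → X(1 + 0.21)
Then Y → Y · (1 + 0.21)^1
     = Y · 1.2100

Percentage change = ((1 + 0.21)^1 − 1) × 100% = 21.0%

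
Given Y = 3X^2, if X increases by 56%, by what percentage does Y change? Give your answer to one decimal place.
143.4%

For Y = 3X^2:
If X → X(1 + 0.56)
Then Y → Y · (1 + 0.56)^2
     = Y · 2.4336

Percentage change = ((1 + 0.56)^2 − 1) × 100% ≈ 143.4%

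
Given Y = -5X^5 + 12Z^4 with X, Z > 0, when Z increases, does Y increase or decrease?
Y increases

Taking the partial derivative:
∂Y/∂Z = 48Z^3

∂Y/∂Z = 48Z^3 > 0 (assuming positive values)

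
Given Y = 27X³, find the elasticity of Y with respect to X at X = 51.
Elasticity = 3

Elasticity = (dY/dX) · (X/Y)

dY/dX = 81·X²
At X = 51: dY/dX = 210681, Y = 3581577

Elasticity = 210681 · (51 / 3581577) = 3

Interpretation: for a small percentage change in X, the percentage change in Y is approximately 3.00 times as large.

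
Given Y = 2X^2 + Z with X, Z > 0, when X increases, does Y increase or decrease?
Y increases

Taking the partial derivative:
∂Y/∂X = 4X

∂Y/∂X = 4X > 0 (assuming positive values)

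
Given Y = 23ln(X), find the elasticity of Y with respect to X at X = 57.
Elasticity = 1/ln(57) ≈ 0.2473

Elasticity = (dY/dX) · (X/Y)

dY/dX = 23/X
At X = 57: dY/dX = 23/57, Y = 23·ln(57)

Elasticity = (23/57) · (57 / (23·ln(57))) = 1/ln(57) ≈ 0.2473

Interpretation: for a small percentage change in X, the percentage change in Y is approximately 0.25 times as large.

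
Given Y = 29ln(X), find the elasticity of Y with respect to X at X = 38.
Elasticity = 1/ln(38) ≈ 0.2749

Elasticity = (dY/dX) · (X/Y)

dY/dX = 29/X
At X = 38: dY/dX = 29/38, Y = 29·ln(38)

Elasticity = (29/38) · (38 / (29·ln(38))) = 1/ln(38) ≈ 0.2749

Interpretation: for a small percentage change in X, the percentage change in Y is approximately 0.27 times as large.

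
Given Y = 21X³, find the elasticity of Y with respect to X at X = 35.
Elasticity = 3

Elasticity = (dY/dX) · (X/Y)

dY/dX = 63·X²
At X = 35: dY/dX = 77175, Y = 900375

Elasticity = 77175 · (35 / 900375) = 3

Interpretation: for a small percentage change in X, the percentage change in Y is approximately 3.00 times as large.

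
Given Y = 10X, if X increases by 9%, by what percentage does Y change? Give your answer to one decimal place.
9.0%

For Y = 10X:
If X → X(1 + 0.09)
Then Y → Y · (1 + 0.09)^1
     = Y · 1.0900

Percentage change = ((1 + 0.09)^1 − 1) × 100% = 9.0%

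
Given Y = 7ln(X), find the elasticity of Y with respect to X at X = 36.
Elasticity = 1/ln(36) ≈ 0.2791

Elasticity = (dY/dX) · (X/Y)

dY/dX = 7/X
At X = 36: dY/dX = 7/36, Y = 7·ln(36)

Elasticity = (7/36) · (36 / (7·ln(36))) = 1/ln(36) ≈ 0.2791

Interpretation: for a small percentage change in X, the percentage change in Y is approximately 0.28 times as large.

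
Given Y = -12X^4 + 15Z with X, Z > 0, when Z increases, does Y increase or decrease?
Y increases

Taking the partial derivative:
∂Y/∂Z = 15

∂Y/∂Z = 15 > 0 (assuming positive values)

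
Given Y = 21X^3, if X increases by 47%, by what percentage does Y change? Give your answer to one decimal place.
217.7%

For Y = 21X^3:
If X → X(1 + 0.47)
Then Y → Y · (1 + 0.47)^3
     ≈ Y · 3.1765

Percentage change = ((1 + 0.47)^3 − 1) × 100% ≈ 217.7%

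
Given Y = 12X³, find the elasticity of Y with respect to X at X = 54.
Elasticity = 3

Elasticity = (dY/dX) · (X/Y)

dY/dX = 36·X²
At X = 54: dY/dX = 104976, Y = 1889568

Elasticity = 104976 · (54 / 1889568) = 3

Interpretation: for a small percentage change in X, the percentage change in Y is approximately 3.00 times as large.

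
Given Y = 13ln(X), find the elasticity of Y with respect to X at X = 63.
Elasticity = 1/ln(63) ≈ 0.2414

Elasticity = (dY/dX) · (X/Y)

dY/dX = 13/X
At X = 63: dY/dX = 13/63, Y = 13·ln(63)

Elasticity = (13/63) · (63 / (13·ln(63))) = 1/ln(63) ≈ 0.2414

Interpretation: for a small percentage change in X, the percentage change in Y is approximately 0.24 times as large.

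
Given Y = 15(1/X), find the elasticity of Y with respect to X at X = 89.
Elasticity = -1

Elasticity = (dY/dX) · (X/Y)

dY/dX = -15/X²
At X = 89: dY/dX = -15/7921, Y = 15/89

Elasticity = (-15/7921) · (89 / (15/89)) = -1

Interpretation: for a small percentage change in X, the percentage change in Y is approximately -1.00 times as large.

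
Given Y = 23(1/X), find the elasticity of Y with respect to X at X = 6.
Elasticity = -1

Elasticity = (dY/dX) · (X/Y)

dY/dX = -23/X²
At X = 6: dY/dX = -23/36, Y = 23/6

Elasticity = (-23/36) · (6 / (23/6)) = -1

Interpretation: for a small percentage change in X, the percentage change in Y is approximately -1.00 times as large.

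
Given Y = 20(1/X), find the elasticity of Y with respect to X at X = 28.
Elasticity = -1

Elasticity = (dY/dX) · (X/Y)

dY/dX = -20/X²
At X = 28: dY/dX = -5/196, Y = 5/7

Elasticity = (-5/196) · (28 / (5/7)) = -1

Interpretation: for a small percentage change in X, the percentage change in Y is approximately -1.00 times as large.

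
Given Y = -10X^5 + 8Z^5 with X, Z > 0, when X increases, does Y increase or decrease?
Y decreases

Taking the partial derivative:
∂Y/∂X = -50X^4

∂Y/∂X = -50X^4 < 0 (assuming positive values)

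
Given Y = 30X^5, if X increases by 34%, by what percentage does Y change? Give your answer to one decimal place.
332.0%

For Y = 30X^5:
If X → X(1 + 0.34)
Then Y → Y · (1 + 0.34)^5
     ≈ Y · 4.3204

Percentage change = ((1 + 0.34)^5 − 1) × 100% ≈ 332.0%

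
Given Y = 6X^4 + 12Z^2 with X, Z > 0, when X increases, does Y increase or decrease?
Y increases

Taking the partial derivative:
∂Y/∂X = 24X^3

∂Y/∂X = 24X^3 > 0 (assuming positive values)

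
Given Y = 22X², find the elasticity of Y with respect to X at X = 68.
Elasticity = 2

Elasticity = (dY/dX) · (X/Y)

dY/dX = 44·X
At X = 68: dY/dX = 2992, Y = 101728

Elasticity = 2992 · (68 / 101728) = 2

Interpretation: for a small percentage change in X, the percentage change in Y is approximately 2.00 times as large.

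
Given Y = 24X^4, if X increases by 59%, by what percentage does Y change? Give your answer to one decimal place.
539.1%

For Y = 24X^4:
If X → X(1 + 0.59)
Then Y → Y · (1 + 0.59)^4
     ≈ Y · 6.3913

Percentage change = ((1 + 0.59)^4 − 1) × 100% ≈ 539.1%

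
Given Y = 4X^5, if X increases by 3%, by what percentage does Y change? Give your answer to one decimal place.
15.9%

For Y = 4X^5:
If X → X(1 + 0.03)
Then Y → Y · (1 + 0.03)^5
     ≈ Y · 1.1593

Percentage change = ((1 + 0.03)^5 − 1) × 100% ≈ 15.9%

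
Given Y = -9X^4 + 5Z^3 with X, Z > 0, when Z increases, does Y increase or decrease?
Y increases

Taking the partial derivative:
∂Y/∂Z = 15Z^2

∂Y/∂Z = 15Z^2 > 0 (assuming positive values)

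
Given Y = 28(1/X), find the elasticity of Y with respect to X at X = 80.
Elasticity = -1

Elasticity = (dY/dX) · (X/Y)

dY/dX = -28/X²
At X = 80: dY/dX = -7/1600, Y = 7/20

Elasticity = (-7/1600) · (80 / (7/20)) = -1

Interpretation: for a small percentage change in X, the percentage change in Y is approximately -1.00 times as large.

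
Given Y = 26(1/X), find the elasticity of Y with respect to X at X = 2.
Elasticity = -1

Elasticity = (dY/dX) · (X/Y)

dY/dX = -26/X²
At X = 2: dY/dX = -13/2, Y = 13

Elasticity = (-13/2) · (2 / 13) = -1

Interpretation: for a small percentage change in X, the percentage change in Y is approximately -1.00 times as large.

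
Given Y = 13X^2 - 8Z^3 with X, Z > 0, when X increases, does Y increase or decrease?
Y increases

Taking the partial derivative:
∂Y/∂X = 26X

∂Y/∂X = 26X > 0 (assuming positive values)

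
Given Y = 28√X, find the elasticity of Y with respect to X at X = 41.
Elasticity = 1/2

Elasticity = (dY/dX) · (X/Y)

dY/dX = 14/√X
At X = 41: dY/dX = 14·√41/41, Y = 28·√41

Elasticity = (14·√41/41) · (41 / (28·√41)) = 1/2

Interpretation: for a small percentage change in X, the percentage change in Y is approximately 0.50 times as large.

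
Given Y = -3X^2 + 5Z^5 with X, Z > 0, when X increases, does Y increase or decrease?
Y decreases

Taking the partial derivative:
∂Y/∂X = -6X

∂Y/∂X = -6X < 0 (assuming positive values)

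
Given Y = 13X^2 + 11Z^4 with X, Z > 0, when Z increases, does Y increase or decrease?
Y increases

Taking the partial derivative:
∂Y/∂Z = 44Z^3

∂Y/∂Z = 44Z^3 > 0 (assuming positive values)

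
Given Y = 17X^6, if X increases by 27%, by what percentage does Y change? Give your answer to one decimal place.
319.6%

For Y = 17X^6:
If X → X(1 + 0.27)
Then Y → Y · (1 + 0.27)^6
     ≈ Y · 4.1959

Percentage change = ((1 + 0.27)^6 − 1) × 100% ≈ 319.6%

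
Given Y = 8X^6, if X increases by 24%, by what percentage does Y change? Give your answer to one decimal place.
263.5%

For Y = 8X^6:
If X → X(1 + 0.24)
Then Y → Y · (1 + 0.24)^6
     ≈ Y · 3.6352

Percentage change = ((1 + 0.24)^6 − 1) × 100% ≈ 263.5%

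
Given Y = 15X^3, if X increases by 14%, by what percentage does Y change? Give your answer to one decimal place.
48.2%

For Y = 15X^3:
If X → X(1 + 0.14)
Then Y → Y · (1 + 0.14)^3
     ≈ Y · 1.4815

Percentage change = ((1 + 0.14)^3 − 1) × 100% ≈ 48.2%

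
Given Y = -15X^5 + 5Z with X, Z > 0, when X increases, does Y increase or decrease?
Y decreases

Taking the partial derivative:
∂Y/∂X = -75X^4

∂Y/∂X = -75X^4 < 0 (assuming positive values)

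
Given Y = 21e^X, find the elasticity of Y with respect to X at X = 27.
Elasticity = 27

Elasticity = (dY/dX) · (X/Y)

dY/dX = 21·e^X
At X = 27: dY/dX = 21·e^27, Y = 21·e^27

Elasticity = (21·e^27) · (27 / (21·e^27)) = 27

Interpretation: for a small percentage change in X, the percentage change in Y is approximately 27.00 times as large.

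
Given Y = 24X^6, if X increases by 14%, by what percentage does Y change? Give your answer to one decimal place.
119.5%

For Y = 24X^6:
If X → X(1 + 0.14)
Then Y → Y · (1 + 0.14)^6
     ≈ Y · 2.1950

Percentage change = ((1 + 0.14)^6 − 1) × 100% ≈ 119.5%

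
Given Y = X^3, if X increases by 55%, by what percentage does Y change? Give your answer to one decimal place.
272.4%

For Y = X^3:
If X → X(1 + 0.55)
Then Y → Y · (1 + 0.55)^3
     ≈ Y · 3.7239

Percentage change = ((1 + 0.55)^3 − 1) × 100% ≈ 272.4%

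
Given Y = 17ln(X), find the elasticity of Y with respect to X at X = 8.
Elasticity = 1/ln(8) ≈ 0.4809

Elasticity = (dY/dX) · (X/Y)

dY/dX = 17/X
At X = 8: dY/dX = 17/8, Y = 17·ln(8)

Elasticity = (17/8) · (8 / (17·ln(8))) = 1/ln(8) ≈ 0.4809

Interpretation: for a small percentage change in X, the percentage change in Y is approximately 0.48 times as large.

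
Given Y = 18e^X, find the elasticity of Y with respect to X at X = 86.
Elasticity = 86

Elasticity = (dY/dX) · (X/Y)

dY/dX = 18·e^X
At X = 86: dY/dX = 18·e^86, Y = 18·e^86

Elasticity = (18·e^86) · (86 / (18·e^86)) = 86

Interpretation: for a small percentage change in X, the percentage change in Y is approximately 86.00 times as large.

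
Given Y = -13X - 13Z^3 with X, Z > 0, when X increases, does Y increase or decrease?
Y decreases

Taking the partial derivative:
∂Y/∂X = -13

∂Y/∂X = -13 < 0 (assuming positive values)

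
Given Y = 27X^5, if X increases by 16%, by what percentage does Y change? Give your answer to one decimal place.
110.0%

For Y = 27X^5:
If X → X(1 + 0.16)
Then Y → Y · (1 + 0.16)^5
     ≈ Y · 2.1003

Percentage change = ((1 + 0.16)^5 − 1) × 100% ≈ 110.0%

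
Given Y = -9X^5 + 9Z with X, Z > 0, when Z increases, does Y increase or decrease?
Y increases

Taking the partial derivative:
∂Y/∂Z = 9

∂Y/∂Z = 9 > 0 (assuming positive values)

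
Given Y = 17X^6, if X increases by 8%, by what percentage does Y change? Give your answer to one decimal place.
58.7%

For Y = 17X^6:
If X → X(1 + 0.08)
Then Y → Y · (1 + 0.08)^6
     ≈ Y · 1.5869

Percentage change = ((1 + 0.08)^6 − 1) × 100% ≈ 58.7%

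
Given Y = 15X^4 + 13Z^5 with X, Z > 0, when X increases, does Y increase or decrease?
Y increases

Taking the partial derivative:
∂Y/∂X = 60X^3

∂Y/∂X = 60X^3 > 0 (assuming positive values)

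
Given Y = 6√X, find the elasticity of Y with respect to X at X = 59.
Elasticity = 1/2

Elasticity = (dY/dX) · (X/Y)

dY/dX = 3/√X
At X = 59: dY/dX = 3·√59/59, Y = 6·√59

Elasticity = (3·√59/59) · (59 / (6·√59)) = 1/2

Interpretation: for a small percentage change in X, the percentage change in Y is approximately 0.50 times as large.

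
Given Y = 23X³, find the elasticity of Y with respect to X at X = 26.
Elasticity = 3

Elasticity = (dY/dX) · (X/Y)

dY/dX = 69·X²
At X = 26: dY/dX = 46644, Y = 404248

Elasticity = 46644 · (26 / 404248) = 3

Interpretation: for a small percentage change in X, the percentage change in Y is approximately 3.00 times as large.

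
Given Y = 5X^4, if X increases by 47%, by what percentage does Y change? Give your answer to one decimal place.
366.9%

For Y = 5X^4:
If X → X(1 + 0.47)
Then Y → Y · (1 + 0.47)^4
     ≈ Y · 4.6695

Percentage change = ((1 + 0.47)^4 − 1) × 100% ≈ 366.9%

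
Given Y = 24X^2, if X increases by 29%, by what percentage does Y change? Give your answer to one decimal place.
66.4%

For Y = 24X^2:
If X → X(1 + 0.29)
Then Y → Y · (1 + 0.29)^2
     = Y · 1.6641

Percentage change = ((1 + 0.29)^2 − 1) × 100% ≈ 66.4%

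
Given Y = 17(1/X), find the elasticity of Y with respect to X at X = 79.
Elasticity = -1

Elasticity = (dY/dX) · (X/Y)

dY/dX = -17/X²
At X = 79: dY/dX = -17/6241, Y = 17/79

Elasticity = (-17/6241) · (79 / (17/79)) = -1

Interpretation: for a small percentage change in X, the percentage change in Y is approximately -1.00 times as large.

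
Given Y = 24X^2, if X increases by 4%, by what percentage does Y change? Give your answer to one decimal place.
8.2%

For Y = 24X^2:
If X → X(1 + 0.04)
Then Y → Y · (1 + 0.04)^2
     = Y · 1.0816

Percentage change = ((1 + 0.04)^2 − 1) × 100% ≈ 8.2%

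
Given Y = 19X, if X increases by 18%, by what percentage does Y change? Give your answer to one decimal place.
18.0%

For Y = 19X:
If X → X(1 + 0.18)
Then Y → Y · (1 + 0.18)^1
     = Y · 1.1800

Percentage change = ((1 + 0.18)^1 − 1) × 100% = 18.0%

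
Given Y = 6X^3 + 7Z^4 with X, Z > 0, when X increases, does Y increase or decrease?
Y increases

Taking the partial derivative:
∂Y/∂X = 18X^2

∂Y/∂X = 18X^2 > 0 (assuming positive values)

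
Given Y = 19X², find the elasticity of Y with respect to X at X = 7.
Elasticity = 2

Elasticity = (dY/dX) · (X/Y)

dY/dX = 38·X
At X = 7: dY/dX = 266, Y = 931

Elasticity = 266 · (7 / 931) = 2

Interpretation: for a small percentage change in X, the percentage change in Y is approximately 2.00 times as large.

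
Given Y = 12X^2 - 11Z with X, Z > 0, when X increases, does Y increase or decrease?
Y increases

Taking the partial derivative:
∂Y/∂X = 24X

∂Y/∂X = 24X > 0 (assuming positive values)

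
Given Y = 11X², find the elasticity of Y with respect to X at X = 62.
Elasticity = 2

Elasticity = (dY/dX) · (X/Y)

dY/dX = 22·X
At X = 62: dY/dX = 1364, Y = 42284

Elasticity = 1364 · (62 / 42284) = 2

Interpretation: for a small percentage change in X, the percentage change in Y is approximately 2.00 times as large.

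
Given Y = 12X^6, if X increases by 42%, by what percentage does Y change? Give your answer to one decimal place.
719.8%

For Y = 12X^6:
If X → X(1 + 0.42)
Then Y → Y · (1 + 0.42)^6
     ≈ Y · 8.1984

Percentage change = ((1 + 0.42)^6 − 1) × 100% ≈ 719.8%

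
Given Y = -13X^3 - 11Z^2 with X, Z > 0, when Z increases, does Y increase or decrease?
Y decreases

Taking the partial derivative:
∂Y/∂Z = -22Z

∂Y/∂Z = -22Z < 0 (assuming positive values)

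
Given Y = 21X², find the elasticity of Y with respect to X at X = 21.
Elasticity = 2

Elasticity = (dY/dX) · (X/Y)

dY/dX = 42·X
At X = 21: dY/dX = 882, Y = 9261

Elasticity = 882 · (21 / 9261) = 2

Interpretation: for a small percentage change in X, the percentage change in Y is approximately 2.00 times as large.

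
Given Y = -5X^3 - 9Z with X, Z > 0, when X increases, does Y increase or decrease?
Y decreases

Taking the partial derivative:
∂Y/∂X = -15X^2

∂Y/∂X = -15X^2 < 0 (assuming positive values)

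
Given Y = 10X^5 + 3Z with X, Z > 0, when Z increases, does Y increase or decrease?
Y increases

Taking the partial derivative:
∂Y/∂Z = 3

∂Y/∂Z = 3 > 0 (assuming positive values)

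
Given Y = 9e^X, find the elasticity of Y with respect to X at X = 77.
Elasticity = 77

Elasticity = (dY/dX) · (X/Y)

dY/dX = 9·e^X
At X = 77: dY/dX = 9·e^77, Y = 9·e^77

Elasticity = (9·e^77) · (77 / (9·e^77)) = 77

Interpretation: for a small percentage change in X, the percentage change in Y is approximately 77.00 times as large.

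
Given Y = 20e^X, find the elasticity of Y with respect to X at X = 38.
Elasticity = 38

Elasticity = (dY/dX) · (X/Y)

dY/dX = 20·e^X
At X = 38: dY/dX = 20·e^38, Y = 20·e^38

Elasticity = (20·e^38) · (38 / (20·e^38)) = 38

Interpretation: for a small percentage change in X, the percentage change in Y is approximately 38.00 times as large.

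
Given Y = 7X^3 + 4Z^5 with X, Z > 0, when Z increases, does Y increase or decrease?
Y increases

Taking the partial derivative:
∂Y/∂Z = 20Z^4

∂Y/∂Z = 20Z^4 > 0 (assuming positive values)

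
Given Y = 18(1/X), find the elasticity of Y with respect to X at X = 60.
Elasticity = -1

Elasticity = (dY/dX) · (X/Y)

dY/dX = -18/X²
At X = 60: dY/dX = -1/200, Y = 3/10

Elasticity = (-1/200) · (60 / (3/10)) = -1

Interpretation: for a small percentage change in X, the percentage change in Y is approximately -1.00 times as large.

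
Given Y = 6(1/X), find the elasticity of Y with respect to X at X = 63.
Elasticity = -1

Elasticity = (dY/dX) · (X/Y)

dY/dX = -6/X²
At X = 63: dY/dX = -2/1323, Y = 2/21

Elasticity = (-2/1323) · (63 / (2/21)) = -1

Interpretation: for a small percentage change in X, the percentage change in Y is approximately -1.00 times as large.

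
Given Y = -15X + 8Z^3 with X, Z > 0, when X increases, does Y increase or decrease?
Y decreases

Taking the partial derivative:
∂Y/∂X = -15

∂Y/∂X = -15 < 0 (assuming positive values)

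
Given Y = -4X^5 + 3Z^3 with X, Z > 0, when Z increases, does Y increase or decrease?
Y increases

Taking the partial derivative:
∂Y/∂Z = 9Z^2

∂Y/∂Z = 9Z^2 > 0 (assuming positive values)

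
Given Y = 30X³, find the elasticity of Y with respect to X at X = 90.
Elasticity = 3

Elasticity = (dY/dX) · (X/Y)

dY/dX = 90·X²
At X = 90: dY/dX = 729000, Y = 21870000

Elasticity = 729000 · (90 / 21870000) = 3

Interpretation: for a small percentage change in X, the percentage change in Y is approximately 3.00 times as large.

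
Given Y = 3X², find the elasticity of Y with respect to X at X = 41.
Elasticity = 2

Elasticity = (dY/dX) · (X/Y)

dY/dX = 6·X
At X = 41: dY/dX = 246, Y = 5043

Elasticity = 246 · (41 / 5043) = 2

Interpretation: for a small percentage change in X, the percentage change in Y is approximately 2.00 times as large.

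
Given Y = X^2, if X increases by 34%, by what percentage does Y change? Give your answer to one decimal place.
79.6%

For Y = X^2:
If X → X(1 + 0.34)
Then Y → Y · (1 + 0.34)^2
     = Y · 1.7956

Percentage change = ((1 + 0.34)^2 − 1) × 100% ≈ 79.6%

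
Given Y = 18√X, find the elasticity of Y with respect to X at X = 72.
Elasticity = 1/2

Elasticity = (dY/dX) · (X/Y)

dY/dX = 9/√X
At X = 72: dY/dX = 3·√2/4, Y = 108·√2

Elasticity = (3·√2/4) · (72 / (108·√2)) = 1/2

Interpretation: for a small percentage change in X, the percentage change in Y is approximately 0.50 times as large.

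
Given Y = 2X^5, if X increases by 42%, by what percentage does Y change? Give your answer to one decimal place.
477.4%

For Y = 2X^5:
If X → X(1 + 0.42)
Then Y → Y · (1 + 0.42)^5
     ≈ Y · 5.7735

Percentage change = ((1 + 0.42)^5 − 1) × 100% ≈ 477.4%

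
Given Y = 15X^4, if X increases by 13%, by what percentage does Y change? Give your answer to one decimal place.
63.0%

For Y = 15X^4:
If X → X(1 + 0.13)
Then Y → Y · (1 + 0.13)^4
     ≈ Y · 1.6305

Percentage change = ((1 + 0.13)^4 − 1) × 100% ≈ 63.0%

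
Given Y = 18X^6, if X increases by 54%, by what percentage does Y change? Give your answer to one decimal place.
1233.9%

For Y = 18X^6:
If X → X(1 + 0.54)
Then Y → Y · (1 + 0.54)^6
     ≈ Y · 13.3390

Percentage change = ((1 + 0.54)^6 − 1) × 100% ≈ 1233.9%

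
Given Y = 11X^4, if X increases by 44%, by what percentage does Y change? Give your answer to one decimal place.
330.0%

For Y = 11X^4:
If X → X(1 + 0.44)
Then Y → Y · (1 + 0.44)^4
     ≈ Y · 4.2998

Percentage change = ((1 + 0.44)^4 − 1) × 100% ≈ 330.0%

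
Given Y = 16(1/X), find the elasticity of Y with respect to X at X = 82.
Elasticity = -1

Elasticity = (dY/dX) · (X/Y)

dY/dX = -16/X²
At X = 82: dY/dX = -4/1681, Y = 8/41

Elasticity = (-4/1681) · (82 / (8/41)) = -1

Interpretation: for a small percentage change in X, the percentage change in Y is approximately -1.00 times as large.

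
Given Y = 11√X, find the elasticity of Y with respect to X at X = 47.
Elasticity = 1/2

Elasticity = (dY/dX) · (X/Y)

dY/dX = 11/(2·√X)
At X = 47: dY/dX = 11·√47/94, Y = 11·√47

Elasticity = (11·√47/94) · (47 / (11·√47)) = 1/2

Interpretation: for a small percentage change in X, the percentage change in Y is approximately 0.50 times as large.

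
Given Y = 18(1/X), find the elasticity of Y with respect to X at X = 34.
Elasticity = -1

Elasticity = (dY/dX) · (X/Y)

dY/dX = -18/X²
At X = 34: dY/dX = -9/578, Y = 9/17

Elasticity = (-9/578) · (34 / (9/17)) = -1

Interpretation: for a small percentage change in X, the percentage change in Y is approximately -1.00 times as large.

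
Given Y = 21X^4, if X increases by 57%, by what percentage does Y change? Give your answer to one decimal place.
507.6%

For Y = 21X^4:
If X → X(1 + 0.57)
Then Y → Y · (1 + 0.57)^4
     ≈ Y · 6.0757

Percentage change = ((1 + 0.57)^4 − 1) × 100% ≈ 507.6%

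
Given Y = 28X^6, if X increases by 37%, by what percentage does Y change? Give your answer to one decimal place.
561.2%

For Y = 28X^6:
If X → X(1 + 0.37)
Then Y → Y · (1 + 0.37)^6
     ≈ Y · 6.6119

Percentage change = ((1 + 0.37)^6 − 1) × 100% ≈ 561.2%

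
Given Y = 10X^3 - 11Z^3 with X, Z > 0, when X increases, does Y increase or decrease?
Y increases

Taking the partial derivative:
∂Y/∂X = 30X^2

∂Y/∂X = 30X^2 > 0 (assuming positive values)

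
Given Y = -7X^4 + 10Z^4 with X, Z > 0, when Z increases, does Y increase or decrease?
Y increases

Taking the partial derivative:
∂Y/∂Z = 40Z^3

∂Y/∂Z = 40Z^3 > 0 (assuming positive values)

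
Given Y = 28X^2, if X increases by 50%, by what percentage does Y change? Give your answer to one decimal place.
125.0%

For Y = 28X^2:
If X → X(1 + 0.5)
Then Y → Y · (1 + 0.5)^2
     = Y · 2.2500

Percentage change = ((1 + 0.5)^2 − 1) × 100% = 125.0%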